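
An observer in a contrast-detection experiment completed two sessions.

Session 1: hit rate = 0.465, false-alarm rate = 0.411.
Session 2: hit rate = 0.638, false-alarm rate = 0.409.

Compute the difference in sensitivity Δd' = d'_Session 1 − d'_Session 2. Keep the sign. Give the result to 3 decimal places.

Δd' = -0.446

Session 1: z(0.465) = -0.0878, z(0.411) = -0.2250, d' = 0.1372
Session 2: z(0.638) = 0.3531, z(0.409) = -0.2301, d' = 0.5832
Δd' = d'_Session 1 − d'_Session 2 = 0.1372 − 0.5832 = -0.4460
Session 2 has the higher sensitivity.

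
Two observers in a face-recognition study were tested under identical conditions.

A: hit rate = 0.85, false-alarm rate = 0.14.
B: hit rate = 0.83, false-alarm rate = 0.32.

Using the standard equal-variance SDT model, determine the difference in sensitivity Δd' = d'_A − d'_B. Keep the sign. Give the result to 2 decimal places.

Δd' = 0.69

A: z(0.85) = 1.036, z(0.14) = -1.080, d' = 2.116
B: z(0.83) = 0.954, z(0.32) = -0.468, d' = 1.422
Δd' = d'_A − d'_B = 2.116 − 1.422 = 0.694
A has the higher sensitivity.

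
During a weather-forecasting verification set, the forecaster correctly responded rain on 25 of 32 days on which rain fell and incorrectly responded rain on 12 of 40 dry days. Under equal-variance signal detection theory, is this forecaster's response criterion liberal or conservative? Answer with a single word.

z(H) = 0.776, z(FA) = -0.524
c = −½·(z(H) + z(FA)) = -0.126
c < 0 → liberal criterion (biased toward responding “yes”).

liberal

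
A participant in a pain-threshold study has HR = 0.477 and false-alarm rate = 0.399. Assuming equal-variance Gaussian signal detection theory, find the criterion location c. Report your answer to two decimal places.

Φ⁻¹(0.477) = -0.058, Φ⁻¹(0.399) = -0.256
c = −½·[z(H) + z(FA)] = −0.5 × (-0.058 + (-0.256)) = 0.157
c > 0: the participant has a conservative response bias.

c = 0.16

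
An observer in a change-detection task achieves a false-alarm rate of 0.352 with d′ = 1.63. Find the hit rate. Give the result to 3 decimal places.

z(false-alarm rate) = z(0.352) = -0.3799
z(H) = z(FA) + d' = -0.3799 + 1.63 = 1.2501
hit rate = Φ(1.2501) = 0.8944

hit rate = 0.894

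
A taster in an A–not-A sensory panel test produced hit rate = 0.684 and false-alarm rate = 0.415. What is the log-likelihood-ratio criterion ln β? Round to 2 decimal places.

z(H) = z(0.684) = 0.479
z(FA) = z(0.415) = -0.215
ln β = −½·[z(H)² − z(FA)²] = −0.5 × (0.229 − 0.046) = -0.0915

ln β = -0.09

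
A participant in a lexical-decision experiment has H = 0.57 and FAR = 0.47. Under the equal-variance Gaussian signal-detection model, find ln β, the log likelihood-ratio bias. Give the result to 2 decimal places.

ln β = -0.01

Φ⁻¹(H) = Φ⁻¹(0.57) = 0.176
Φ⁻¹(FA) = Φ⁻¹(0.47) = -0.075
ln β = −½·[z(H)² − z(FA)²] = −0.5 × (0.031 − 0.006) = -0.0125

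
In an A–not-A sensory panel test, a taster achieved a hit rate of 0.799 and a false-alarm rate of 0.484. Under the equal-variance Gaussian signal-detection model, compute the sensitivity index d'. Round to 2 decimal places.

d' = 0.88

Φ⁻¹(H) = Φ⁻¹(0.799) = 0.8381
Φ⁻¹(FA) = Φ⁻¹(0.484) = -0.0401
d' = z(H) − z(FA) = 0.8381 − (-0.0401) = 0.8782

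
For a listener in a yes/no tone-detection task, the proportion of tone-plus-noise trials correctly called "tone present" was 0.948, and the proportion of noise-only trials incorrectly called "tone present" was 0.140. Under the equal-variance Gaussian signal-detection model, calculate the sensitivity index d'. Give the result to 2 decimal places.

z(H) = z(0.948) = 1.6258
z(FA) = z(0.140) = -1.0803
d' = z(H) − z(FA) = 1.6258 − (-1.0803) = 2.7061

d' = 2.71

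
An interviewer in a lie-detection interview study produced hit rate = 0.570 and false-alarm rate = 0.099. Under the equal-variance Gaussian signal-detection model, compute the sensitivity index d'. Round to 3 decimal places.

z(H) = z(0.570) = 0.1764
z(FA) = z(0.099) = -1.2873
d' = z(H) − z(FA) = 0.1764 − (-1.2873) = 1.4637

d' = 1.464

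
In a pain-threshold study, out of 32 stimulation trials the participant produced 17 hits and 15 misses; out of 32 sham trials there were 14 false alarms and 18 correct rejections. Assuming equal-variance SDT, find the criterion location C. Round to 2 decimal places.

C = 0.04

H = 17/32 = 0.5312
FA = 14/32 = 0.4375
z(0.5312) = 0.0783, z(0.4375) = -0.1573
c = −½·[z(H) + z(FA)] = −0.5 × (0.0783 + (-0.1573)) = 0.0395
c > 0: the participant has a conservative response bias.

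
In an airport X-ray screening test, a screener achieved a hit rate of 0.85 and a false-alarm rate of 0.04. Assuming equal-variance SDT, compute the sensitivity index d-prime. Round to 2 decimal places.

d-prime = 2.79

z(H) = 1.036
z(FA) = -1.751
d' = z(H) − z(FA) = 1.036 − (-1.751) = 2.787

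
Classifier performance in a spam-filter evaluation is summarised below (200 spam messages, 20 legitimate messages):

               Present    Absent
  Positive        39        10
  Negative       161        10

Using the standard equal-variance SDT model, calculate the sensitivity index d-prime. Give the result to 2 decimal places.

H = 39/200 = 0.1950
FA = 10/20 = 0.5000
z(0.1950) = -0.860, z(0.5000) = 0.000
d' = z(H) − z(FA) = -0.860 − 0.000 = -0.860

d-prime = -0.86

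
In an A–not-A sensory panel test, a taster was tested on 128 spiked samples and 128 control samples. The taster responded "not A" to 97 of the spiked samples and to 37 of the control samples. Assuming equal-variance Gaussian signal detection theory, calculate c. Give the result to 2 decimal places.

c = -0.07

H = 97/128 = 0.7578
FA = 37/128 = 0.2891
Φ⁻¹(H) = 0.699
Φ⁻¹(FA) = -0.556
c = −½·[z(H) + z(FA)] = −0.5 × (0.699 + (-0.556)) = -0.0715
c < 0: the taster has a liberal response bias.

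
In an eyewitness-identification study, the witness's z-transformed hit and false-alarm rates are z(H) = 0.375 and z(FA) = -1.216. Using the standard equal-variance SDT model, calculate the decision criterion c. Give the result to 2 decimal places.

c = −½·[z(H) + z(FA)] = −½·(0.375 + (-1.216)) = 0.4205
c > 0: the witness has a conservative response bias.

c = 0.42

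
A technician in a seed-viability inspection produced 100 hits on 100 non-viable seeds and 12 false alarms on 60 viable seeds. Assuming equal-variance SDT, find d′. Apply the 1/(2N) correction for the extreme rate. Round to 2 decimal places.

The hit rate is 100/100 = 1, so apply the 1/(2N) correction: H → 1 − 1/(2·100) = 0.99500.
z(H) = z(0.99500) = 2.576
z(FA) = z(0.20000) = -0.842
d' = 2.576 − (-0.842) = 3.418

d′ = 3.42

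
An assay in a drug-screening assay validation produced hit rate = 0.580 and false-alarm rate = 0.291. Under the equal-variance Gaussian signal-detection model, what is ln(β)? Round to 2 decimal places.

ln β = 0.13

z(H) = z(0.580) = 0.202
z(FA) = z(0.291) = -0.550
ln β = −½·[z(H)² − z(FA)²] = −0.5 × (0.041 − 0.303) = 0.131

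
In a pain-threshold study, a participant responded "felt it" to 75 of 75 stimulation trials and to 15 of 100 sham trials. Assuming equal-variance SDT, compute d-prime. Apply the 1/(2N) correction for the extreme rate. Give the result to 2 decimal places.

The hit rate is 75/75 = 1, so apply the 1/(2N) correction: H → 1 − 1/(2·75) = 0.99333.
z(H) = z(0.99333) = 2.475
z(FA) = z(0.15000) = -1.036
d' = 2.475 − (-1.036) = 3.511

d-prime = 3.51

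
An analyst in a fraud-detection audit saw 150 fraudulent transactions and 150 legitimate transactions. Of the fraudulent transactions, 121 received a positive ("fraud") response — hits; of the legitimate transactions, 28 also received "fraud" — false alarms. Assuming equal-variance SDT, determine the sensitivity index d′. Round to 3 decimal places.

H = 121/150 = 0.8067
FA = 28/150 = 0.1867
z(H) = 0.8658
z(FA) = -0.8901
d' = z(H) − z(FA) = 0.8658 − (-0.8901) = 1.7559

d′ = 1.756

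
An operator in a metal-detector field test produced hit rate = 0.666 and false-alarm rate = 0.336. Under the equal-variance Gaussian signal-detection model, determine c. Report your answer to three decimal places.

c = -0.003

Φ⁻¹(H) = 0.4289
Φ⁻¹(FA) = -0.4234
c = −½·[z(H) + z(FA)] = −0.5 × (0.4289 + (-0.4234)) = -0.00275
c < 0: the operator has a liberal response bias.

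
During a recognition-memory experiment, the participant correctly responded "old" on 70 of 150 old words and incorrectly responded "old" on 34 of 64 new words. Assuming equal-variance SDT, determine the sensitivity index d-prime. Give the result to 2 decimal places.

H = 70/150 = 0.4667
FA = 34/64 = 0.5312
Φ⁻¹(H) = -0.084
Φ⁻¹(FA) = 0.078
d' = z(H) − z(FA) = -0.084 − 0.078 = -0.162

d-prime = -0.16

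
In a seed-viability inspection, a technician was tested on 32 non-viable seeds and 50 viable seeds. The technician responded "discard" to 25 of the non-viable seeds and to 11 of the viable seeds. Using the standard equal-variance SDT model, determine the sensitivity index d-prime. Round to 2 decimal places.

d-prime = 1.55

H = 25/32 = 0.7812
FA = 11/50 = 0.2200
Φ⁻¹(H) = 0.776
Φ⁻¹(FA) = -0.772
d' = z(H) − z(FA) = 0.776 − (-0.772) = 1.548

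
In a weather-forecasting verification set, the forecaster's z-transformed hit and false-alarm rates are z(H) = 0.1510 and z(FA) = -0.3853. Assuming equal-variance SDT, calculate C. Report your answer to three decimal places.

C = 0.117

c = −½·[z(H) + z(FA)] = −½·(0.1510 + (-0.3853)) = 0.11715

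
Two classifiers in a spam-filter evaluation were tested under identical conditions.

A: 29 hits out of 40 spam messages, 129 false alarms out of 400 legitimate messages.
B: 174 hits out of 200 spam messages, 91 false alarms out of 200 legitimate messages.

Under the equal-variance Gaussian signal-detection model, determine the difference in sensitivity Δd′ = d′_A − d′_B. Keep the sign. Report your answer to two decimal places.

Δd′ = -0.18

A: z(0.7250) = 0.598, z(0.3225) = -0.461, d' = 1.059
B: z(0.8700) = 1.126, z(0.4550) = -0.113, d' = 1.239
Δd' = d'_A − d'_B = 1.059 − 1.239 = -0.180
B has the higher sensitivity.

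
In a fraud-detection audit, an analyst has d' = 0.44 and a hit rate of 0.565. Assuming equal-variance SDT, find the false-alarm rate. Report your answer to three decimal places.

false-alarm rate = 0.391

z(hit rate) = z(0.565) = 0.1637
z(FA) = z(H) − d' = 0.1637 − 0.44 = -0.2763
false-alarm rate = Φ(-0.2763) = 0.3912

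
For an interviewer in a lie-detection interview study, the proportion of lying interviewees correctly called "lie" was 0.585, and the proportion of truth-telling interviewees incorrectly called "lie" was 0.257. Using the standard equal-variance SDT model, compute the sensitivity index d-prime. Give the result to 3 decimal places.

z(0.585) = 0.2147, z(0.257) = -0.6526
d' = z(H) − z(FA) = 0.2147 − (-0.6526) = 0.8673

d-prime = 0.867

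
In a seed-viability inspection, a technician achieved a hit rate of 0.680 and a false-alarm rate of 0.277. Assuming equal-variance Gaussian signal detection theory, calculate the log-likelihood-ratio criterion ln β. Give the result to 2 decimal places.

z(H) = z(0.680) = 0.468
z(FA) = z(0.277) = -0.592
ln β = −½·[z(H)² − z(FA)²] = −0.5 × (0.219 − 0.350) = 0.0655

ln β = 0.07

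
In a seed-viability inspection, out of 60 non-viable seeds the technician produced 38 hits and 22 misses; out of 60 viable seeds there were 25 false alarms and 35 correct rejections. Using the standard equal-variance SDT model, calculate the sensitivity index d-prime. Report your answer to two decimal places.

H = 38/60 = 0.6333
FA = 25/60 = 0.4167
Φ⁻¹(H) = Φ⁻¹(0.6333) = 0.341
Φ⁻¹(FA) = Φ⁻¹(0.4167) = -0.210
d' = z(H) − z(FA) = 0.341 − (-0.210) = 0.551

d-prime = 0.55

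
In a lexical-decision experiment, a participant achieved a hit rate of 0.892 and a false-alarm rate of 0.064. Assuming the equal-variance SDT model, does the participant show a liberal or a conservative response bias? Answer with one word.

conservative

z(H) = 1.237, z(FA) = -1.522
c = −½·(z(H) + z(FA)) = 0.1425
c > 0 → conservative criterion (biased toward responding “no”).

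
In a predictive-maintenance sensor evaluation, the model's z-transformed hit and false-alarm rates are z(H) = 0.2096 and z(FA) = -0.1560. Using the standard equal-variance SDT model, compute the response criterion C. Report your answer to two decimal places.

C = -0.03

c = −½·[z(H) + z(FA)] = −½·(0.2096 + (-0.1560)) = -0.0268
c < 0: the model has a liberal response bias.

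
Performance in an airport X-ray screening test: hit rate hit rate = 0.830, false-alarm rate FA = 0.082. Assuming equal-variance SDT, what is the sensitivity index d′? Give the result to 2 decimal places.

z(0.830) = 0.9542, z(0.082) = -1.3917
d' = z(H) − z(FA) = 0.9542 − (-1.3917) = 2.3459

d′ = 2.35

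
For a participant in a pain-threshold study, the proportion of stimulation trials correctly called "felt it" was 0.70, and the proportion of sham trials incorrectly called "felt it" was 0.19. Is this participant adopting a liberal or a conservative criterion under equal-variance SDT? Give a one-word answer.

z(H) = 0.524, z(FA) = -0.878
c = −½·(z(H) + z(FA)) = 0.177
c > 0 → conservative criterion (biased toward responding “no”).

conservative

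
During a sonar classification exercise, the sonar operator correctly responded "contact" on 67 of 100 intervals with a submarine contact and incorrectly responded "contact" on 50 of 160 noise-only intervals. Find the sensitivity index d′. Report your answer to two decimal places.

H = 67/100 = 0.6700
FA = 50/160 = 0.3125
z(H) = 0.4399
z(FA) = -0.4888
d' = z(H) − z(FA) = 0.4399 − (-0.4888) = 0.9287

d′ = 0.93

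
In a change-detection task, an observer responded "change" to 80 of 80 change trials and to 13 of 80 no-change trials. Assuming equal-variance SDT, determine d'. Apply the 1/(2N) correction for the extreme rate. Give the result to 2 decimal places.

The hit rate is 80/80 = 1, so apply the 1/(2N) correction: H → 1 − 1/(2·80) = 0.99375.
z(H) = z(0.99375) = 2.498
z(FA) = z(0.16250) = -0.984
d' = 2.498 − (-0.984) = 3.482

d' = 3.48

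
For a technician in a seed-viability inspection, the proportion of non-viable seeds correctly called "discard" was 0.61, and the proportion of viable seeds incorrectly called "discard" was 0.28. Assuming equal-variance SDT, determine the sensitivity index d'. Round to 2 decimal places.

z(H) = 0.279
z(FA) = -0.583
d' = z(H) − z(FA) = 0.279 − (-0.583) = 0.862

d' = 0.86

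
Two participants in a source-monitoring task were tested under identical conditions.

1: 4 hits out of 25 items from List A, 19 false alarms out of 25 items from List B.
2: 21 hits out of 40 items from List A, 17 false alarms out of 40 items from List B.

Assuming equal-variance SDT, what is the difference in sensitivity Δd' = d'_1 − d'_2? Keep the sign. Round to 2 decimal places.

Δd' = -1.95

1: z(0.1600) = -0.994, z(0.7600) = 0.706, d' = -1.700
2: z(0.5250) = 0.063, z(0.4250) = -0.189, d' = 0.252
Δd' = d'_1 − d'_2 = -1.700 − 0.252 = -1.952
2 has the higher sensitivity.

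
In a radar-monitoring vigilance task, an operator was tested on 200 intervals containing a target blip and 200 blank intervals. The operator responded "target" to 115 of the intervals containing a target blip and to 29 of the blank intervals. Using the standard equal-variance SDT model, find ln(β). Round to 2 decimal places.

ln β = 0.54

H = 115/200 = 0.5750
FA = 29/200 = 0.1450
Φ⁻¹(H) = Φ⁻¹(0.5750) = 0.189
Φ⁻¹(FA) = Φ⁻¹(0.1450) = -1.058
ln β = −½·[z(H)² − z(FA)²] = −0.5 × (0.036 − 1.119) = 0.5415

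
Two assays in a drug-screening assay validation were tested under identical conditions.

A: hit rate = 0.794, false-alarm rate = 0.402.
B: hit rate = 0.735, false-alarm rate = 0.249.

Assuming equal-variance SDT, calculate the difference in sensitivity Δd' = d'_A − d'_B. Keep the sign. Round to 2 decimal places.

A: z(0.794) = 0.820, z(0.402) = -0.248, d' = 1.068
B: z(0.735) = 0.628, z(0.249) = -0.678, d' = 1.306
Δd' = d'_A − d'_B = 1.068 − 1.306 = -0.238
B has the higher sensitivity.

Δd' = -0.24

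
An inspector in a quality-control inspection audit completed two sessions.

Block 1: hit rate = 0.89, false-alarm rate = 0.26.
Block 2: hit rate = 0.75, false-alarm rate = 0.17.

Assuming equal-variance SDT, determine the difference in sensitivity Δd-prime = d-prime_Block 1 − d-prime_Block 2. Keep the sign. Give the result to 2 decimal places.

Δd-prime = 0.24

Block 1: z(0.89) = 1.227, z(0.26) = -0.643, d' = 1.870
Block 2: z(0.75) = 0.674, z(0.17) = -0.954, d' = 1.628
Δd' = d'_Block 1 − d'_Block 2 = 1.870 − 1.628 = 0.242
Block 1 has the higher sensitivity.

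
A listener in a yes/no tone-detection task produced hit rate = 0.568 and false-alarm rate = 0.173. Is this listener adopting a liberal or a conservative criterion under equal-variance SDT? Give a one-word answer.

conservative

z(H) = 0.171, z(FA) = -0.942
c = −½·(z(H) + z(FA)) = 0.3855
c > 0 → conservative criterion (biased toward responding “no”).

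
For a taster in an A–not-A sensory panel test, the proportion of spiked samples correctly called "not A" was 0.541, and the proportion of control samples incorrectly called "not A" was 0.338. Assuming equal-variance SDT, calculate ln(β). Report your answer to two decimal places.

Φ⁻¹(0.541) = 0.103, Φ⁻¹(0.338) = -0.418
ln β = −½·[z(H)² − z(FA)²] = −0.5 × (0.011 − 0.175) = 0.082

ln β = 0.08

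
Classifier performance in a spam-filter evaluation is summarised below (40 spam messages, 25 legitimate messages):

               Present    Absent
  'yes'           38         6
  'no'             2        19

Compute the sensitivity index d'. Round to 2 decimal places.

H = 38/40 = 0.9500
FA = 6/25 = 0.2400
z(H) = z(0.9500) = 1.645
z(FA) = z(0.2400) = -0.706
d' = z(H) − z(FA) = 1.645 − (-0.706) = 2.351

d' = 2.35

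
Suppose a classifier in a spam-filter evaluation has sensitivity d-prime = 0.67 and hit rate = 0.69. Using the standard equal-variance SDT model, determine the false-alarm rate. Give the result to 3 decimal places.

false-alarm rate = 0.431

z(hit rate) = z(0.69) = 0.4959
z(FA) = z(H) − d' = 0.4959 − 0.67 = -0.1741
false-alarm rate = Φ(-0.1741) = 0.4309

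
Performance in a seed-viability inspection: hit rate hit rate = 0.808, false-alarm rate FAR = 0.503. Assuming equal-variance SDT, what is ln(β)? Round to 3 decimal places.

ln β = -0.379

z(H) = 0.8705
z(FA) = 0.0075
ln β = −½·[z(H)² − z(FA)²] = −0.5 × (0.7578 − 0.0001) = -0.37885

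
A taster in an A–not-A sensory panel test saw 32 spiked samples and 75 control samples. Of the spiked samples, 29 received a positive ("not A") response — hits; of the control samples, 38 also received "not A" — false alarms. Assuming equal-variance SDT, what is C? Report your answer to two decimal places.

C = -0.67

H = 29/32 = 0.9062
FA = 38/75 = 0.5067
z(H) = z(0.9062) = 1.318
z(FA) = z(0.5067) = 0.017
c = −½·[z(H) + z(FA)] = −0.5 × (1.318 + 0.017) = -0.6675
c < 0: the taster has a liberal response bias.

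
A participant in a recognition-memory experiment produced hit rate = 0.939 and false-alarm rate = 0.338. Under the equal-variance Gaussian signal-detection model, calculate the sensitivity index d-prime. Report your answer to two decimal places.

z(H) = 1.5464
z(FA) = -0.4179
d' = z(H) − z(FA) = 1.5464 − (-0.4179) = 1.9643

d-prime = 1.96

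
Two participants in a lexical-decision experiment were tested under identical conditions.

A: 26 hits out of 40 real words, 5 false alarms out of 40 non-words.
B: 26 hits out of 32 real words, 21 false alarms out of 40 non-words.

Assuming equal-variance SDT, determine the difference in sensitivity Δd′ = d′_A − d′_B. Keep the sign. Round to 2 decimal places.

Δd′ = 0.71

A: z(0.6500) = 0.385, z(0.1250) = -1.150, d' = 1.535
B: z(0.8125) = 0.887, z(0.5250) = 0.063, d' = 0.824
Δd' = d'_A − d'_B = 1.535 − 0.824 = 0.711
A has the higher sensitivity.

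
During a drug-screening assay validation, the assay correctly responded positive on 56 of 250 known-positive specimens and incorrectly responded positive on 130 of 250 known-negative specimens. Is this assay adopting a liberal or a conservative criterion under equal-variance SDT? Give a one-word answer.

conservative

z(H) = -0.759, z(FA) = 0.050
c = −½·(z(H) + z(FA)) = 0.3545
c > 0 → conservative criterion (biased toward responding “no”).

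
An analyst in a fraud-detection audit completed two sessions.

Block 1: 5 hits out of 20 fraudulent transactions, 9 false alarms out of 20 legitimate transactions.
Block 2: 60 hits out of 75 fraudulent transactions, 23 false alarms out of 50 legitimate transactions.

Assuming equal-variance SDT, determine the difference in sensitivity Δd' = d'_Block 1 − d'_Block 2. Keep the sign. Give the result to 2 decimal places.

Δd' = -1.49

Block 1: z(0.2500) = -0.674, z(0.4500) = -0.126, d' = -0.548
Block 2: z(0.8000) = 0.842, z(0.4600) = -0.100, d' = 0.942
Δd' = d'_Block 1 − d'_Block 2 = -0.548 − 0.942 = -1.490
Block 2 has the higher sensitivity.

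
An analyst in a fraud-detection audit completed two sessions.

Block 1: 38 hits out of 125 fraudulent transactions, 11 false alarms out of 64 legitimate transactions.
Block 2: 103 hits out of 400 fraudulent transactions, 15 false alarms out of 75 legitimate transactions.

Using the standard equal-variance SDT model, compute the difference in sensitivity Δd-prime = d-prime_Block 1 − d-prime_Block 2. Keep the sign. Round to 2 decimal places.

Block 1: z(0.3040) = -0.513, z(0.1719) = -0.947, d' = 0.434
Block 2: z(0.2575) = -0.651, z(0.2000) = -0.842, d' = 0.191
Δd' = d'_Block 1 − d'_Block 2 = 0.434 − 0.191 = 0.243
Block 1 has the higher sensitivity.

Δd-prime = 0.24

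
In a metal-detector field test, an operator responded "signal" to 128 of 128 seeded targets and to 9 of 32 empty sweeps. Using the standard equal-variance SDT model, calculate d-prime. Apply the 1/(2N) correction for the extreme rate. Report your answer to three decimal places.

The hit rate is 128/128 = 1, so apply the 1/(2N) correction: H → 1 − 1/(2·128) = 0.99609.
z(H) = z(0.99609) = 2.6597
z(FA) = z(0.28125) = -0.5791
d' = 2.6597 − (-0.5791) = 3.2388

d-prime = 3.239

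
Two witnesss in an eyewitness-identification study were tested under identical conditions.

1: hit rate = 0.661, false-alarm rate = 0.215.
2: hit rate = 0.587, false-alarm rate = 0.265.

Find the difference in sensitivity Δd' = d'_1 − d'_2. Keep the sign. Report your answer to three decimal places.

Δd' = 0.357

1: z(0.661) = 0.4152, z(0.215) = -0.7892, d' = 1.2044
2: z(0.587) = 0.2198, z(0.265) = -0.6280, d' = 0.8478
Δd' = d'_1 − d'_2 = 1.2044 − 0.8478 = 0.3566
1 has the higher sensitivity.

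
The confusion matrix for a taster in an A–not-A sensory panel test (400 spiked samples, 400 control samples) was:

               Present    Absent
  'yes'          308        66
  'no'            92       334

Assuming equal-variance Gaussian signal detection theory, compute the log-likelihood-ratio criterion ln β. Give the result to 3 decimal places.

H = 308/400 = 0.7700
FA = 66/400 = 0.1650
z(0.7700) = 0.7388, z(0.1650) = -0.9741
ln β = −½·[z(H)² − z(FA)²] = −0.5 × (0.5458 − 0.9489) = 0.20155

ln β = 0.202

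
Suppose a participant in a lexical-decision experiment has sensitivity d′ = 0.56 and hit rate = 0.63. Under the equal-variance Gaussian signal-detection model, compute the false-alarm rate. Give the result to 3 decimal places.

false-alarm rate = 0.410

z(hit rate) = z(0.63) = 0.3319
z(FA) = z(H) − d' = 0.3319 − 0.56 = -0.2281
false-alarm rate = Φ(-0.2281) = 0.4098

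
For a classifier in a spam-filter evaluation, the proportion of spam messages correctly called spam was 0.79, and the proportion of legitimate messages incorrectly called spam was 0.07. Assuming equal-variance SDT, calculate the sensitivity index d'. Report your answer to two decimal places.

d' = 2.28

z(H) = z(0.79) = 0.8064
z(FA) = z(0.07) = -1.4758
d' = z(H) − z(FA) = 0.8064 − (-1.4758) = 2.2822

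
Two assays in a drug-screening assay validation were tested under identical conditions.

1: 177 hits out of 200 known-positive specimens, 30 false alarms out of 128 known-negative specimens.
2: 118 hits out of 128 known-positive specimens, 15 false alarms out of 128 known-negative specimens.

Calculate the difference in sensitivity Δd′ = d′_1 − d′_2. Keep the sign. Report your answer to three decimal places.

Δd′ = -0.682

1: z(0.8850) = 1.2004, z(0.2344) = -0.7244, d' = 1.9248
2: z(0.9219) = 1.4180, z(0.1172) = -1.1891, d' = 2.6071
Δd' = d'_1 − d'_2 = 1.9248 − 2.6071 = -0.6823
2 has the higher sensitivity.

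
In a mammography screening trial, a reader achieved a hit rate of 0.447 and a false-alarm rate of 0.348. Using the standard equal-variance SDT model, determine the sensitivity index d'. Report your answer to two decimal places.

Φ⁻¹(H) = Φ⁻¹(0.447) = -0.1332
Φ⁻¹(FA) = Φ⁻¹(0.348) = -0.3907
d' = z(H) − z(FA) = -0.1332 − (-0.3907) = 0.2575

d' = 0.26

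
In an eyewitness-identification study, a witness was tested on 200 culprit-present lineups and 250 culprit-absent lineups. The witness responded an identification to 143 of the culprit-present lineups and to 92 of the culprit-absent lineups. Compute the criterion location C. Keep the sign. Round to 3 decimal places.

C = -0.115

H = 143/200 = 0.7150
FA = 92/250 = 0.3680
z(H) = 0.5681
z(FA) = -0.3372
c = −½·[z(H) + z(FA)] = −0.5 × (0.5681 + (-0.3372)) = -0.11545
c < 0: the witness has a liberal response bias.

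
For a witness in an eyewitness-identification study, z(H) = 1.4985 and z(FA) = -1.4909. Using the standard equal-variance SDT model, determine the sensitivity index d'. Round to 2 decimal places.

d' = z(H) − z(FA) = 1.4985 − (-1.4909) = 2.9894

d' = 2.99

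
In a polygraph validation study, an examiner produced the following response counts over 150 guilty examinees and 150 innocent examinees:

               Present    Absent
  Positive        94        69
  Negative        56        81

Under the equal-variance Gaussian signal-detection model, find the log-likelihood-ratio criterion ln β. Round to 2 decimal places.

ln β = -0.05

H = 94/150 = 0.6267
FA = 69/150 = 0.4600
z(H) = z(0.6267) = 0.323
z(FA) = z(0.4600) = -0.100
ln β = −½·[z(H)² − z(FA)²] = −0.5 × (0.104 − 0.010) = -0.047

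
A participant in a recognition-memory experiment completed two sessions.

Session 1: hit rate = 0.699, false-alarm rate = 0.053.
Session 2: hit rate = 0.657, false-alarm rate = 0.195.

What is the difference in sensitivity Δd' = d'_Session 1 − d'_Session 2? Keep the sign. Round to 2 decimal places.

Session 1: z(0.699) = 0.522, z(0.053) = -1.616, d' = 2.138
Session 2: z(0.657) = 0.404, z(0.195) = -0.860, d' = 1.264
Δd' = d'_Session 1 − d'_Session 2 = 2.138 − 1.264 = 0.874
Session 1 has the higher sensitivity.

Δd' = 0.87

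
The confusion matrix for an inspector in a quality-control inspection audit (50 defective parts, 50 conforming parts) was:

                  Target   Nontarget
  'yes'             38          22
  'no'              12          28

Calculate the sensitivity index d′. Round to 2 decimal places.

H = 38/50 = 0.7600
FA = 22/50 = 0.4400
z(H) = z(0.7600) = 0.706
z(FA) = z(0.4400) = -0.151
d' = z(H) − z(FA) = 0.706 − (-0.151) = 0.857

d′ = 0.86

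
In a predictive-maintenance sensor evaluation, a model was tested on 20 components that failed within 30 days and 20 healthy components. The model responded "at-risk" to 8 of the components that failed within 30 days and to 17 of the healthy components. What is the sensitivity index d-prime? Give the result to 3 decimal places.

H = 8/20 = 0.4000
FA = 17/20 = 0.8500
z(H) = z(0.4000) = -0.2533
z(FA) = z(0.8500) = 1.0364
d' = z(H) − z(FA) = -0.2533 − 1.0364 = -1.2897

d-prime = -1.290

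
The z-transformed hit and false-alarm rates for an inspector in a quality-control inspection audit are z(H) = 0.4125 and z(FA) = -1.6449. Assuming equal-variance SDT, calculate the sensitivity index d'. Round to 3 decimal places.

d' = z(H) − z(FA) = 0.4125 − (-1.6449) = 2.0574

d' = 2.057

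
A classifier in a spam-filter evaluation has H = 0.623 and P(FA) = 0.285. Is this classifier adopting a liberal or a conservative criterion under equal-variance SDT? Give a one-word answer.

z(H) = 0.313, z(FA) = -0.568
c = −½·(z(H) + z(FA)) = 0.1275
c > 0 → conservative criterion (biased toward responding “no”).

conservative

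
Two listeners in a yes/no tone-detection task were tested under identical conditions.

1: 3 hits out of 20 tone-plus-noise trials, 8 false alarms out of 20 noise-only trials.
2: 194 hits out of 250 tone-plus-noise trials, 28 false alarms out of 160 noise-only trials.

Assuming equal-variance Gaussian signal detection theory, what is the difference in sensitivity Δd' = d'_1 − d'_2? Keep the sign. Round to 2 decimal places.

1: z(0.1500) = -1.036, z(0.4000) = -0.253, d' = -0.783
2: z(0.7760) = 0.759, z(0.1750) = -0.935, d' = 1.694
Δd' = d'_1 − d'_2 = -0.783 − 1.694 = -2.477
2 has the higher sensitivity.

Δd' = -2.48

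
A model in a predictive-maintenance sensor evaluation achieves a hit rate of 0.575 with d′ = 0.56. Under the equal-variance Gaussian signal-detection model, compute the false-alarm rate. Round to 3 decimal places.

z(hit rate) = z(0.575) = 0.1891
z(FA) = z(H) − d' = 0.1891 − 0.56 = -0.3709
false-alarm rate = Φ(-0.3709) = 0.3554

false-alarm rate = 0.355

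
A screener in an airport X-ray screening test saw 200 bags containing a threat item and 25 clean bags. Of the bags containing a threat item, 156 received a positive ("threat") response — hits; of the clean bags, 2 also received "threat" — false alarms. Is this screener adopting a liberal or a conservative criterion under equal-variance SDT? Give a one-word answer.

conservative

z(H) = 0.772, z(FA) = -1.405
c = −½·(z(H) + z(FA)) = 0.3165
c > 0 → conservative criterion (biased toward responding “no”).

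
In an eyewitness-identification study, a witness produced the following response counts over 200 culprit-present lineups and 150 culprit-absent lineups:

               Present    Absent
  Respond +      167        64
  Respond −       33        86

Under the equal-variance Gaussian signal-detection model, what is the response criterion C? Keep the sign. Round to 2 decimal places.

C = -0.39

H = 167/200 = 0.8350
FA = 64/150 = 0.4267
Φ⁻¹(H) = Φ⁻¹(0.8350) = 0.974
Φ⁻¹(FA) = Φ⁻¹(0.4267) = -0.185
c = −½·[z(H) + z(FA)] = −0.5 × (0.974 + (-0.185)) = -0.3945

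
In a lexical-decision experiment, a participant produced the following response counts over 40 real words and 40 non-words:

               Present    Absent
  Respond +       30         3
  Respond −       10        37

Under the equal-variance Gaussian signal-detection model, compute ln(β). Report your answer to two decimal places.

ln β = 0.81

H = 30/40 = 0.7500
FA = 3/40 = 0.0750
Φ⁻¹(H) = 0.674
Φ⁻¹(FA) = -1.440
ln β = −½·[z(H)² − z(FA)²] = −0.5 × (0.454 − 2.074) = 0.810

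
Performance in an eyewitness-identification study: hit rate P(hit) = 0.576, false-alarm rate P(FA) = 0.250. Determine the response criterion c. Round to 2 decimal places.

z(0.576) = 0.192, z(0.250) = -0.674
c = −½·[z(H) + z(FA)] = −0.5 × (0.192 + (-0.674)) = 0.241

c = 0.24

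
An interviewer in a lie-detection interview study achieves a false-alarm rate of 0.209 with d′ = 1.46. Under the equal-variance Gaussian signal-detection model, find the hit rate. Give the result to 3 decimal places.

hit rate = 0.742

z(false-alarm rate) = z(0.209) = -0.8099
z(H) = z(FA) + d' = -0.8099 + 1.46 = 0.6501
hit rate = Φ(0.6501) = 0.7422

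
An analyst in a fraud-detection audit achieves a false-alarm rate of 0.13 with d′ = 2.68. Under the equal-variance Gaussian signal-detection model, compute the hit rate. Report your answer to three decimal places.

z(false-alarm rate) = z(0.13) = -1.1264
z(H) = z(FA) + d' = -1.1264 + 2.68 = 1.5536
hit rate = Φ(1.5536) = 0.9399

hit rate = 0.940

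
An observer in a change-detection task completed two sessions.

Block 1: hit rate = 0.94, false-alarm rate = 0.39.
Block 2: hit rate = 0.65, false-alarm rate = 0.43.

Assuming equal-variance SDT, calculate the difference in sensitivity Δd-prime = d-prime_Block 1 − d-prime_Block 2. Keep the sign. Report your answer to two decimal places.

Δd-prime = 1.27

Block 1: z(0.94) = 1.555, z(0.39) = -0.279, d' = 1.834
Block 2: z(0.65) = 0.385, z(0.43) = -0.176, d' = 0.561
Δd' = d'_Block 1 − d'_Block 2 = 1.834 − 0.561 = 1.273
Block 1 has the higher sensitivity.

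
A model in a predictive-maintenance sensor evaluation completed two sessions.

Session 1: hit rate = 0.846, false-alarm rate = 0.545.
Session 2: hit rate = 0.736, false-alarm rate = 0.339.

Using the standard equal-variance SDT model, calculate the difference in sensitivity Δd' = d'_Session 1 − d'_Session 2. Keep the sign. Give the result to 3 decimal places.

Session 1: z(0.846) = 1.0194, z(0.545) = 0.1130, d' = 0.9064
Session 2: z(0.736) = 0.6311, z(0.339) = -0.4152, d' = 1.0463
Δd' = d'_Session 1 − d'_Session 2 = 0.9064 − 1.0463 = -0.1399
Session 2 has the higher sensitivity.

Δd' = -0.140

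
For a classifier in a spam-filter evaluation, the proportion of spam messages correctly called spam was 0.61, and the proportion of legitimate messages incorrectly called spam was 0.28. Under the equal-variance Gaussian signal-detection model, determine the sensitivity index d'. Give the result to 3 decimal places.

d' = 0.862

z(H) = 0.2793
z(FA) = -0.5828
d' = z(H) − z(FA) = 0.2793 − (-0.5828) = 0.8621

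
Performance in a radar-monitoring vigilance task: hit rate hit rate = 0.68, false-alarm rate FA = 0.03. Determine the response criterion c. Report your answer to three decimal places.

z(0.68) = 0.4677, z(0.03) = -1.8808
c = −½·[z(H) + z(FA)] = −0.5 × (0.4677 + (-1.8808)) = 0.70655
c > 0: the operator has a conservative response bias.

c = 0.707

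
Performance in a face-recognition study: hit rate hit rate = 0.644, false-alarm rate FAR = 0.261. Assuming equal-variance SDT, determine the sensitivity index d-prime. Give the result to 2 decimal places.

z(H) = 0.369
z(FA) = -0.640
d' = z(H) − z(FA) = 0.369 − (-0.640) = 1.009

d-prime = 1.01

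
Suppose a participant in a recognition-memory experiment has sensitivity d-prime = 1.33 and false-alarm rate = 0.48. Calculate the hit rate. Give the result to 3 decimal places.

hit rate = 0.900

z(false-alarm rate) = z(0.48) = -0.0502
z(H) = z(FA) + d' = -0.0502 + 1.33 = 1.2798
hit rate = Φ(1.2798) = 0.8997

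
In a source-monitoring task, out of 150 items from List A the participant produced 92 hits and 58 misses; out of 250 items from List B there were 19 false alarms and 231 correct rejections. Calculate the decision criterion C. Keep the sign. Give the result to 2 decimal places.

H = 92/150 = 0.6133
FA = 19/250 = 0.0760
z(0.6133) = 0.2879, z(0.0760) = -1.4325
c = −½·[z(H) + z(FA)] = −0.5 × (0.2879 + (-1.4325)) = 0.5723
c > 0: the participant has a conservative response bias.

C = 0.57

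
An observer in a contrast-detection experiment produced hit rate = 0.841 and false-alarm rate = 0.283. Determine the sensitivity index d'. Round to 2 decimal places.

z(0.841) = 0.999, z(0.283) = -0.574
d' = z(H) − z(FA) = 0.999 − (-0.574) = 1.573

d' = 1.57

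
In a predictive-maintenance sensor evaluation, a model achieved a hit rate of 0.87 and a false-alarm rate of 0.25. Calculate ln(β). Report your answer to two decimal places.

Φ⁻¹(H) = Φ⁻¹(0.87) = 1.126
Φ⁻¹(FA) = Φ⁻¹(0.25) = -0.674
ln β = −½·[z(H)² − z(FA)²] = −0.5 × (1.268 − 0.454) = -0.407

ln β = -0.41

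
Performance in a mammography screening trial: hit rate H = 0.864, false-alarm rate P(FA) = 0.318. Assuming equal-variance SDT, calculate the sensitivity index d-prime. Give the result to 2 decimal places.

d-prime = 1.57

Φ⁻¹(0.864) = 1.0985, Φ⁻¹(0.318) = -0.4733
d' = z(H) − z(FA) = 1.0985 − (-0.4733) = 1.5718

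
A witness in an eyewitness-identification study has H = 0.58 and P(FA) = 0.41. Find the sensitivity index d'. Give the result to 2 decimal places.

d' = 0.43

z(0.58) = 0.202, z(0.41) = -0.228
d' = z(H) − z(FA) = 0.202 − (-0.228) = 0.430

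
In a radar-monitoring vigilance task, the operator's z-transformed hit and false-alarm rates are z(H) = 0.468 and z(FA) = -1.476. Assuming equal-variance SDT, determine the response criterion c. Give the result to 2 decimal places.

c = −½·[z(H) + z(FA)] = −½·(0.468 + (-1.476)) = 0.504
c > 0: the operator has a conservative response bias.

c = 0.50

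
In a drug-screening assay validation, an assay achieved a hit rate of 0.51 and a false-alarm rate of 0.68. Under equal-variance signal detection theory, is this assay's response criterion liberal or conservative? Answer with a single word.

liberal

z(H) = 0.025, z(FA) = 0.468
c = −½·(z(H) + z(FA)) = -0.2465
c < 0 → liberal criterion (biased toward responding “yes”).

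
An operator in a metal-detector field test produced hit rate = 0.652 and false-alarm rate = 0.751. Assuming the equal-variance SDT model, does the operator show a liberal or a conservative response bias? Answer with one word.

liberal

z(H) = 0.391, z(FA) = 0.678
c = −½·(z(H) + z(FA)) = -0.5345
c < 0 → liberal criterion (biased toward responding “yes”).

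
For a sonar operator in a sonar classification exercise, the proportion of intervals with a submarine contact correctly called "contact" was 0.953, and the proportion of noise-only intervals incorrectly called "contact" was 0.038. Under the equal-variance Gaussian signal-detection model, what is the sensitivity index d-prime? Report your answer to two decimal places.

d-prime = 3.45

Φ⁻¹(H) = 1.675
Φ⁻¹(FA) = -1.774
d' = z(H) − z(FA) = 1.675 − (-1.774) = 3.449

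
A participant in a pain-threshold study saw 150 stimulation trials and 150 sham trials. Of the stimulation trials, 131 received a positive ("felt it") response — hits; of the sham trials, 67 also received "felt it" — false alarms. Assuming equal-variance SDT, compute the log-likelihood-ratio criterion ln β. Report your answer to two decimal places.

ln β = -0.64

H = 131/150 = 0.8733
FA = 67/150 = 0.4467
Φ⁻¹(0.8733) = 1.142, Φ⁻¹(0.4467) = -0.134
ln β = −½·[z(H)² − z(FA)²] = −0.5 × (1.304 − 0.018) = -0.643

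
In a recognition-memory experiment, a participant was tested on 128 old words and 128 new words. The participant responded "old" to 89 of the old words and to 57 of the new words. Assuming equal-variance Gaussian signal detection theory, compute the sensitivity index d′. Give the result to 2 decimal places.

H = 89/128 = 0.6953
FA = 57/128 = 0.4453
z(0.6953) = 0.511, z(0.4453) = -0.138
d' = z(H) − z(FA) = 0.511 − (-0.138) = 0.649

d′ = 0.65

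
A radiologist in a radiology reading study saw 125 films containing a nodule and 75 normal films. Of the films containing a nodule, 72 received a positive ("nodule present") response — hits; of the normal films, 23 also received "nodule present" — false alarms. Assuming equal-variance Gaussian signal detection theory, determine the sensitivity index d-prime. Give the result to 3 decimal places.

H = 72/125 = 0.5760
FA = 23/75 = 0.3067
z(H) = z(0.5760) = 0.1917
z(FA) = z(0.3067) = -0.5052
d' = z(H) − z(FA) = 0.1917 − (-0.5052) = 0.6969

d-prime = 0.697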